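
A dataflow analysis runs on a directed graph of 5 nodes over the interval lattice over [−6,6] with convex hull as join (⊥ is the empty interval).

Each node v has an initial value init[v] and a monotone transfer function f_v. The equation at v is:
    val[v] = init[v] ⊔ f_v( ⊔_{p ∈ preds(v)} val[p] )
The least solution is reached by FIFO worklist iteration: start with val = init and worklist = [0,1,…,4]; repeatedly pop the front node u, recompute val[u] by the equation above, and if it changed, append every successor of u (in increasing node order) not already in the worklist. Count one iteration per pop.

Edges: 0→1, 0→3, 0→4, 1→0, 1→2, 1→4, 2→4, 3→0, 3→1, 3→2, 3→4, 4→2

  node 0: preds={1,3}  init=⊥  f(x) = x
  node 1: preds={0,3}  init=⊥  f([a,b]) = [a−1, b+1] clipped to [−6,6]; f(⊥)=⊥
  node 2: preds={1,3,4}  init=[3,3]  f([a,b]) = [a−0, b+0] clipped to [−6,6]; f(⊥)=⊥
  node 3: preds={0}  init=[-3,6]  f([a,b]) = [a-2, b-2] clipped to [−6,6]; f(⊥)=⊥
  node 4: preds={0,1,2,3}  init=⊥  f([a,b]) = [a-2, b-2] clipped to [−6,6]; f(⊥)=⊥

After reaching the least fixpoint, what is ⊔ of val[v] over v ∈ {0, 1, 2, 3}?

Trace (15 dequeues):
  [1] u=0 | in [-3,6] | out [-3,6] | prev ⊥ | push {}
  [2] u=1 | in [-3,6] | out [-4,6] | prev ⊥ | push {0}
  [3] u=2 | in [-4,6] | out [-4,6] | prev [3,3] | push {}
  [4] u=3 | in [-3,6] | out [-5,6] | prev [-3,6] | push {1,2}
  [5] u=4 | in [-5,6] | out [-6,4] | prev ⊥ | push {}
  [6] u=0 | in [-5,6] | out [-5,6] | prev [-3,6] | push {3,4}
  [7] u=1 | in [-5,6] | out [-6,6] | prev [-4,6] | push {0}
  [8] u=2 | in [-6,6] | out [-6,6] | prev [-4,6] | push {}
  [9] u=3 | in [-5,6] | out [-6,6] | prev [-5,6] | push {1,2}
  [10] u=4 | in [-6,6] | out [-6,4] | ==
  [11] u=0 | in [-6,6] | out [-6,6] | prev [-5,6] | push {3,4}
  [12] u=1 | in [-6,6] | out [-6,6] | ==
  [13] u=2 | in [-6,6] | out [-6,6] | ==
  [14] u=3 | in [-6,6] | out [-6,6] | ==
  [15] u=4 | in [-6,6] | out [-6,4] | ==

Converged values:
  [0] [-6,6]
  [1] [-6,6]
  [2] [-6,6]
  [3] [-6,6]
  [4] [-6,4]

[-6,6]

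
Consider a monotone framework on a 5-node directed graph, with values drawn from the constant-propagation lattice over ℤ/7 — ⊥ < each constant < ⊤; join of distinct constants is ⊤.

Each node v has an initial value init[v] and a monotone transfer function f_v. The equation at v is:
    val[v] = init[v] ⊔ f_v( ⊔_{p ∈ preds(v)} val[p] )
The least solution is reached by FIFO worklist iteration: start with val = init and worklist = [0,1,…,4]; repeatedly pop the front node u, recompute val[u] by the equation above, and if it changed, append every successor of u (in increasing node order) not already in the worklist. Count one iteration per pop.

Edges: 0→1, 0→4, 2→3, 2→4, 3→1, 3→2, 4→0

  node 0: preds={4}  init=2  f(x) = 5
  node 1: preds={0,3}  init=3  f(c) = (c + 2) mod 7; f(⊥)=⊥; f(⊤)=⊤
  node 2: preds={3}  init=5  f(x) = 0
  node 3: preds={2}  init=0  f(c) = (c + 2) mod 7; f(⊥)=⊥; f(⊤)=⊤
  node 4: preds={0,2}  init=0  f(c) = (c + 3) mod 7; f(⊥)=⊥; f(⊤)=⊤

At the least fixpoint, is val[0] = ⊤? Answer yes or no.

Trace (8 dequeues):
  [1] u=0 | in 0 | out ⊤ | prev 2 | push {}
  [2] u=1 | in ⊤ | out ⊤ | prev 3 | push {}
  [3] u=2 | in 0 | out ⊤ | prev 5 | push {}
  [4] u=3 | in ⊤ | out ⊤ | prev 0 | push {1,2}
  [5] u=4 | in ⊤ | out ⊤ | prev 0 | push {0}
  [6] u=1 | in ⊤ | out ⊤ | ==
  [7] u=2 | in ⊤ | out ⊤ | ==
  [8] u=0 | in ⊤ | out ⊤ | ==

Converged values:
  [0] ⊤
  [1] ⊤
  [2] ⊤
  [3] ⊤
  [4] ⊤

yes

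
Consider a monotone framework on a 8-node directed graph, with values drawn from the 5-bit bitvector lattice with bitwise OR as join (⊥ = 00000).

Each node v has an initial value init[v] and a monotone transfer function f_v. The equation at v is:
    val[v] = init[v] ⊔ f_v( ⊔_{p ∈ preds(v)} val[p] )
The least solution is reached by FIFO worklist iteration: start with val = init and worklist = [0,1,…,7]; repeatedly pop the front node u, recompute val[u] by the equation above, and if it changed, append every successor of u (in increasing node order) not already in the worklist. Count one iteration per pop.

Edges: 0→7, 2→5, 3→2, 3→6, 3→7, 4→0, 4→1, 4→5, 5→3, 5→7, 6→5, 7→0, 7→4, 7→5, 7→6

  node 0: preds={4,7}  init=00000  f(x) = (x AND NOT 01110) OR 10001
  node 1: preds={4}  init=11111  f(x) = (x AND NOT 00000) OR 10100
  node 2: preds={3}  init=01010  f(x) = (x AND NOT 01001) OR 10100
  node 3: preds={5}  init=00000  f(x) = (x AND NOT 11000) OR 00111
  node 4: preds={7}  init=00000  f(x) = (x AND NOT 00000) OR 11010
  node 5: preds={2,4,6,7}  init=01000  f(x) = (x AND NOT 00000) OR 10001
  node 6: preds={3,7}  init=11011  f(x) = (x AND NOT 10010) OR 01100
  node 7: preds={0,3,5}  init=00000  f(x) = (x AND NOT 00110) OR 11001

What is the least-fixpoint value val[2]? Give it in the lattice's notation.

Worklist (18 pops):
  #1 pop 0: in=00000 → 10001 (was 00000); enqueue []
  #2 pop 1: in=00000 → 11111 (no change)
  #3 pop 2: in=00000 → 11110 (was 01010); enqueue []
  #4 pop 3: in=01000 → 00111 (was 00000); enqueue [2]
  #5 pop 4: in=00000 → 11010 (was 00000); enqueue [0,1]
  #6 pop 5: in=11111 → 11111 (was 01000); enqueue [3]
  #7 pop 6: in=00111 → 11111 (was 11011); enqueue [5]
  #8 pop 7: in=11111 → 11001 (was 00000); enqueue [4,6]
  #9 pop 2: in=00111 → 11110 (no change)
  #10 pop 0: in=11011 → 10001 (no change)
  #11 pop 1: in=11010 → 11111 (no change)
  #12 pop 3: in=11111 → 00111 (no change)
  #13 pop 5: in=11111 → 11111 (no change)
  #14 pop 4: in=11001 → 11011 (was 11010); enqueue [0,1,5]
  #15 pop 6: in=11111 → 11111 (no change)
  #16 pop 0: in=11011 → 10001 (no change)
  #17 pop 1: in=11011 → 11111 (no change)
  #18 pop 5: in=11111 → 11111 (no change)

Fixpoint:
  val[0] = 10001
  val[1] = 11111
  val[2] = 11110
  val[3] = 00111
  val[4] = 11011
  val[5] = 11111
  val[6] = 11111
  val[7] = 11001

11110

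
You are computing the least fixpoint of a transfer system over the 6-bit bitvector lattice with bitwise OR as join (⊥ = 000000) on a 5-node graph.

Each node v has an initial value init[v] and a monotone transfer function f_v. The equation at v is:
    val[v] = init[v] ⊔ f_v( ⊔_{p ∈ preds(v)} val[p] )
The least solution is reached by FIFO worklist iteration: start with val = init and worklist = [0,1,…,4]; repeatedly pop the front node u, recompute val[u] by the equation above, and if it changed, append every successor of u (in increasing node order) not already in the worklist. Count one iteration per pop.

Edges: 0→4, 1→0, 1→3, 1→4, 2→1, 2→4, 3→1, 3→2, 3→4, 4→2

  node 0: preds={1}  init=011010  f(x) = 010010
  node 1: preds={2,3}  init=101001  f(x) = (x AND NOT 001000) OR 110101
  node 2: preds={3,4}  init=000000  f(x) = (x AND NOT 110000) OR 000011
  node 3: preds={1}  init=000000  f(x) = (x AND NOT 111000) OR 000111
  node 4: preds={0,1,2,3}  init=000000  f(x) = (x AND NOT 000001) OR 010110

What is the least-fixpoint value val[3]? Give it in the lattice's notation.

Iteration log — 12 steps:
  step 1. node 0  ⊔preds=101001  new=011010  stable
  step 2. node 1  ⊔preds=000000  new=111101  old=101001  +wl: 0
  step 3. node 2  ⊔preds=000000  new=000011  old=000000  +wl: 1
  step 4. node 3  ⊔preds=111101  new=000111  old=000000  +wl: 2
  step 5. node 4  ⊔preds=111111  new=111110  old=000000  +wl: 
  step 6. node 0  ⊔preds=111101  new=011010  stable
  step 7. node 1  ⊔preds=000111  new=111111  old=111101  +wl: 0,3,4
  step 8. node 2  ⊔preds=111111  new=001111  old=000011  +wl: 1
  step 9. node 0  ⊔preds=111111  new=011010  stable
  step 10. node 3  ⊔preds=111111  new=000111  stable
  step 11. node 4  ⊔preds=111111  new=111110  stable
  step 12. node 1  ⊔preds=001111  new=111111  stable

Least fixpoint reached:
  node 0: 011010
  node 1: 111111
  node 2: 001111
  node 3: 000111
  node 4: 111110

000111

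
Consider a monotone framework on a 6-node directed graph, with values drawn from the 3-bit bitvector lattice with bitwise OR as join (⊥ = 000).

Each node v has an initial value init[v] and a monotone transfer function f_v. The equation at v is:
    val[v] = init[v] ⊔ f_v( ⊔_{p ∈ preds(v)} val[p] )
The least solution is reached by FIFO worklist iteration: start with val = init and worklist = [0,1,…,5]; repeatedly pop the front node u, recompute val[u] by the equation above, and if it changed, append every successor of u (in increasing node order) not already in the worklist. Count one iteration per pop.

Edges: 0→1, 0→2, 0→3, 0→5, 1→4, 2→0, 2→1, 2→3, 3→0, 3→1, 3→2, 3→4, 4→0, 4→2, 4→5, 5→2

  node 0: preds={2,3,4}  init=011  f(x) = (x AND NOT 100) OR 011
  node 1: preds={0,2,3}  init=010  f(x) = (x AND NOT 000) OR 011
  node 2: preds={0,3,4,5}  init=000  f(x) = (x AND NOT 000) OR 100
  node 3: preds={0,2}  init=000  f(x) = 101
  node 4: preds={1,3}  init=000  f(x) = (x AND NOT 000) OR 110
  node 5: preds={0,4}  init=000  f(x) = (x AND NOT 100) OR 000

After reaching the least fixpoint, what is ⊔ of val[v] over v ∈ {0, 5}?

011

Trace (10 dequeues):
  [1] u=0 | in 000 | out 011 | ==
  [2] u=1 | in 011 | out 011 | prev 010 | push {}
  [3] u=2 | in 011 | out 111 | prev 000 | push {0,1}
  [4] u=3 | in 111 | out 101 | prev 000 | push {2}
  [5] u=4 | in 111 | out 111 | prev 000 | push {}
  [6] u=5 | in 111 | out 011 | prev 000 | push {}
  [7] u=0 | in 111 | out 011 | ==
  [8] u=1 | in 111 | out 111 | prev 011 | push {4}
  [9] u=2 | in 111 | out 111 | ==
  [10] u=4 | in 111 | out 111 | ==

Converged values:
  [0] 011
  [1] 111
  [2] 111
  [3] 101
  [4] 111
  [5] 011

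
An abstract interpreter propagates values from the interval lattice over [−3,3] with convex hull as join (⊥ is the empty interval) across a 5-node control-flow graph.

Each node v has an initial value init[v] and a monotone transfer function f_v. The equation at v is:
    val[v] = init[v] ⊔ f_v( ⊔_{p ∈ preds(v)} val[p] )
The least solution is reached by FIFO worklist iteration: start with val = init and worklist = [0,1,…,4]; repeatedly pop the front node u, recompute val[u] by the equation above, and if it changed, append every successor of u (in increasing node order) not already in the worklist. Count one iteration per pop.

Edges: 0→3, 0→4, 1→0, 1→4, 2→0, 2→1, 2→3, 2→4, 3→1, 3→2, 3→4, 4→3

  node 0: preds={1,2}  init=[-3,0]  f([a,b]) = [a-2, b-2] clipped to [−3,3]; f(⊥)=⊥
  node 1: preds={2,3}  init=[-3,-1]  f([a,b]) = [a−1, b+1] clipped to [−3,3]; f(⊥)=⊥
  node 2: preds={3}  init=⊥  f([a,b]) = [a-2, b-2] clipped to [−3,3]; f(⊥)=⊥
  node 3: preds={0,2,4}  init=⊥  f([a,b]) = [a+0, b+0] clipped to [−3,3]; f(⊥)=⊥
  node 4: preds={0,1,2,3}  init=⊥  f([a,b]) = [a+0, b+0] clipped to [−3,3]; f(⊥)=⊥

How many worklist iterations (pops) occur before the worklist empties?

31

Iteration log — 31 steps:
  step 1. node 0  ⊔preds=[-3,-1]  new=[-3,0]  stable
  step 2. node 1  ⊔preds=⊥  new=[-3,-1]  stable
  step 3. node 2  ⊔preds=⊥  new=⊥  stable
  step 4. node 3  ⊔preds=[-3,0]  new=[-3,0]  old=⊥  +wl: 1,2
  step 5. node 4  ⊔preds=[-3,0]  new=[-3,0]  old=⊥  +wl: 3
  step 6. node 1  ⊔preds=[-3,0]  new=[-3,1]  old=[-3,-1]  +wl: 0,4
  step 7. node 2  ⊔preds=[-3,0]  new=[-3,-2]  old=⊥  +wl: 1
  step 8. node 3  ⊔preds=[-3,0]  new=[-3,0]  stable
  step 9. node 0  ⊔preds=[-3,1]  new=[-3,0]  stable
  step 10. node 4  ⊔preds=[-3,1]  new=[-3,1]  old=[-3,0]  +wl: 3
  step 11. node 1  ⊔preds=[-3,0]  new=[-3,1]  stable
  step 12. node 3  ⊔preds=[-3,1]  new=[-3,1]  old=[-3,0]  +wl: 1,2,4
  step 13. node 1  ⊔preds=[-3,1]  new=[-3,2]  old=[-3,1]  +wl: 0
  step 14. node 2  ⊔preds=[-3,1]  new=[-3,-1]  old=[-3,-2]  +wl: 1,3
  step 15. node 4  ⊔preds=[-3,2]  new=[-3,2]  old=[-3,1]  +wl: 
  step 16. node 0  ⊔preds=[-3,2]  new=[-3,0]  stable
  step 17. node 1  ⊔preds=[-3,1]  new=[-3,2]  stable
  step 18. node 3  ⊔preds=[-3,2]  new=[-3,2]  old=[-3,1]  +wl: 1,2,4
  step 19. node 1  ⊔preds=[-3,2]  new=[-3,3]  old=[-3,2]  +wl: 0
  step 20. node 2  ⊔preds=[-3,2]  new=[-3,0]  old=[-3,-1]  +wl: 1,3
  step 21. node 4  ⊔preds=[-3,3]  new=[-3,3]  old=[-3,2]  +wl: 
  step 22. node 0  ⊔preds=[-3,3]  new=[-3,1]  old=[-3,0]  +wl: 4
  step 23. node 1  ⊔preds=[-3,2]  new=[-3,3]  stable
  step 24. node 3  ⊔preds=[-3,3]  new=[-3,3]  old=[-3,2]  +wl: 1,2
  step 25. node 4  ⊔preds=[-3,3]  new=[-3,3]  stable
  step 26. node 1  ⊔preds=[-3,3]  new=[-3,3]  stable
  step 27. node 2  ⊔preds=[-3,3]  new=[-3,1]  old=[-3,0]  +wl: 0,1,3,4
  step 28. node 0  ⊔preds=[-3,3]  new=[-3,1]  stable
  step 29. node 1  ⊔preds=[-3,3]  new=[-3,3]  stable
  step 30. node 3  ⊔preds=[-3,3]  new=[-3,3]  stable
  step 31. node 4  ⊔preds=[-3,3]  new=[-3,3]  stable

Least fixpoint reached:
  node 0: [-3,1]
  node 1: [-3,3]
  node 2: [-3,1]
  node 3: [-3,3]
  node 4: [-3,3]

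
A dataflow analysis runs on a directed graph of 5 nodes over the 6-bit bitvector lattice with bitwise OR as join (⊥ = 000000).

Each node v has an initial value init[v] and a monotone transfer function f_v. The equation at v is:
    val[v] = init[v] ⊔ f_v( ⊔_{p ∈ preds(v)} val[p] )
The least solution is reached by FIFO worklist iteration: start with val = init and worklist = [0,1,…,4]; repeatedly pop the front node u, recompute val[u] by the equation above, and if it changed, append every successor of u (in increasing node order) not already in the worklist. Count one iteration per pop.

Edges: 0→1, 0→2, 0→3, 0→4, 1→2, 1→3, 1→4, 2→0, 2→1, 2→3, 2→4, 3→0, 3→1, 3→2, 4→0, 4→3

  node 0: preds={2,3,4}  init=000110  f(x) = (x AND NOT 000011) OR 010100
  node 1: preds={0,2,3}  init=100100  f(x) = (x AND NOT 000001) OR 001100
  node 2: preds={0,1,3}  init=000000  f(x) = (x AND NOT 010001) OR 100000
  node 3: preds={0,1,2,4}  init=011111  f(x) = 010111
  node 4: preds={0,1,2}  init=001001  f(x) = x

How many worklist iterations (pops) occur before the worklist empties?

Worklist (10 pops):
  #1 pop 0: in=011111 → 011110 (was 000110); enqueue []
  #2 pop 1: in=011111 → 111110 (was 100100); enqueue []
  #3 pop 2: in=111111 → 101110 (was 000000); enqueue [0,1]
  #4 pop 3: in=111111 → 011111 (no change)
  #5 pop 4: in=111110 → 111111 (was 001001); enqueue [3]
  #6 pop 0: in=111111 → 111110 (was 011110); enqueue [2,4]
  #7 pop 1: in=111111 → 111110 (no change)
  #8 pop 3: in=111111 → 011111 (no change)
  #9 pop 2: in=111111 → 101110 (no change)
  #10 pop 4: in=111110 → 111111 (no change)

Fixpoint:
  val[0] = 111110
  val[1] = 111110
  val[2] = 101110
  val[3] = 011111
  val[4] = 111111

10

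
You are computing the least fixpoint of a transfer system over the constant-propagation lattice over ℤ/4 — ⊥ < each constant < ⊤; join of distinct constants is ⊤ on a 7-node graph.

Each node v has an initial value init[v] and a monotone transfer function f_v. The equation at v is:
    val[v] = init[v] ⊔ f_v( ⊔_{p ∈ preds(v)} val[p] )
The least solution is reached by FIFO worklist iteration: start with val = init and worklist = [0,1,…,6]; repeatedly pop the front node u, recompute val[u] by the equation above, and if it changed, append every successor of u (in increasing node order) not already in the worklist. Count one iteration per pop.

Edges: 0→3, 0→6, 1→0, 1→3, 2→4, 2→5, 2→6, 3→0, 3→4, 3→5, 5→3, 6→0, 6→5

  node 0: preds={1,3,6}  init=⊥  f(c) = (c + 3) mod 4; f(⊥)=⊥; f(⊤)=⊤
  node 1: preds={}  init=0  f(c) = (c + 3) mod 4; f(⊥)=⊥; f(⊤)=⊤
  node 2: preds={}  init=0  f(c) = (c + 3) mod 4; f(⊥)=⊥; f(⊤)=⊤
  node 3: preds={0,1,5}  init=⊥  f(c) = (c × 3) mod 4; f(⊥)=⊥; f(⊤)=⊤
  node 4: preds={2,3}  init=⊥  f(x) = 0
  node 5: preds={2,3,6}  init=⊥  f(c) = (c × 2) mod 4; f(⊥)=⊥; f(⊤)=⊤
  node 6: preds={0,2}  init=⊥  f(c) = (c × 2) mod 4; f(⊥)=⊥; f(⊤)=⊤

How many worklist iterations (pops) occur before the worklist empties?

Iteration log — 11 steps:
  step 1. node 0  ⊔preds=0  new=3  old=⊥  +wl: 
  step 2. node 1  ⊔preds=⊥  new=0  stable
  step 3. node 2  ⊔preds=⊥  new=0  stable
  step 4. node 3  ⊔preds=⊤  new=⊤  old=⊥  +wl: 0
  step 5. node 4  ⊔preds=⊤  new=0  old=⊥  +wl: 
  step 6. node 5  ⊔preds=⊤  new=⊤  old=⊥  +wl: 3
  step 7. node 6  ⊔preds=⊤  new=⊤  old=⊥  +wl: 5
  step 8. node 0  ⊔preds=⊤  new=⊤  old=3  +wl: 6
  step 9. node 3  ⊔preds=⊤  new=⊤  stable
  step 10. node 5  ⊔preds=⊤  new=⊤  stable
  step 11. node 6  ⊔preds=⊤  new=⊤  stable

Least fixpoint reached:
  node 0: ⊤
  node 1: 0
  node 2: 0
  node 3: ⊤
  node 4: 0
  node 5: ⊤
  node 6: ⊤

11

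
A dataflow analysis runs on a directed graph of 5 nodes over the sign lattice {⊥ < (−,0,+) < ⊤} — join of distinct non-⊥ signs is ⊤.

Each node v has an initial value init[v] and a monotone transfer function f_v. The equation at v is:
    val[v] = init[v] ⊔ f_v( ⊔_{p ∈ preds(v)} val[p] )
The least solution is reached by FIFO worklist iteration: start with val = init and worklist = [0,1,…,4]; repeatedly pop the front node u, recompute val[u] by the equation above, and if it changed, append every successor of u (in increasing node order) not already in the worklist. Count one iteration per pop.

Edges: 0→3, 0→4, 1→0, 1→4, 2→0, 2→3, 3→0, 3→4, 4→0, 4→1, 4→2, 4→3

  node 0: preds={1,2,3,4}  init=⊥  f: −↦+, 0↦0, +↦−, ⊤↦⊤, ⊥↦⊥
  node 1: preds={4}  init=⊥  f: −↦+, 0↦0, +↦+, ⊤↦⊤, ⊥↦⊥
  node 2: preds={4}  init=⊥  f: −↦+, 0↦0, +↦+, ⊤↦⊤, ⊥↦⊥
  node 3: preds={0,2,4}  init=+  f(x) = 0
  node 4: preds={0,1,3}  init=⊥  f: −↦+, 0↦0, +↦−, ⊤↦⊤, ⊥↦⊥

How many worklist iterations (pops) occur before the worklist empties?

11

Worklist (11 pops):
  #1 pop 0: in=+ → − (was ⊥); enqueue []
  #2 pop 1: in=⊥ → ⊥ (no change)
  #3 pop 2: in=⊥ → ⊥ (no change)
  #4 pop 3: in=− → ⊤ (was +); enqueue [0]
  #5 pop 4: in=⊤ → ⊤ (was ⊥); enqueue [1,2,3]
  #6 pop 0: in=⊤ → ⊤ (was −); enqueue [4]
  #7 pop 1: in=⊤ → ⊤ (was ⊥); enqueue [0]
  #8 pop 2: in=⊤ → ⊤ (was ⊥); enqueue []
  #9 pop 3: in=⊤ → ⊤ (no change)
  #10 pop 4: in=⊤ → ⊤ (no change)
  #11 pop 0: in=⊤ → ⊤ (no change)

Fixpoint:
  val[0] = ⊤
  val[1] = ⊤
  val[2] = ⊤
  val[3] = ⊤
  val[4] = ⊤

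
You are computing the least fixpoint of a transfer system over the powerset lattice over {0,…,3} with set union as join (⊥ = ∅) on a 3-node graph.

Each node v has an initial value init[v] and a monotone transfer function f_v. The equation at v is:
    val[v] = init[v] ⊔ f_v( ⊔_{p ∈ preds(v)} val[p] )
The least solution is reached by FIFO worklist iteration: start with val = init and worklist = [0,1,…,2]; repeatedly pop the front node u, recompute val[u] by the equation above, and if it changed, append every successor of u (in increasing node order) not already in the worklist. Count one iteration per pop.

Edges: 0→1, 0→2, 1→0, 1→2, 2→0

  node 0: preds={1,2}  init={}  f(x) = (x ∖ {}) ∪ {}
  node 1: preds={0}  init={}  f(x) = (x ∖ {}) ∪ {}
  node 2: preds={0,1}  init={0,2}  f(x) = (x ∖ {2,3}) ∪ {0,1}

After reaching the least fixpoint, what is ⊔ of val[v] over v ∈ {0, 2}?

{0,1,2}

Worklist (7 pops):
  #1 pop 0: in={0,2} → {0,2} (was {}); enqueue []
  #2 pop 1: in={0,2} → {0,2} (was {}); enqueue [0]
  #3 pop 2: in={0,2} → {0,1,2} (was {0,2}); enqueue []
  #4 pop 0: in={0,1,2} → {0,1,2} (was {0,2}); enqueue [1,2]
  #5 pop 1: in={0,1,2} → {0,1,2} (was {0,2}); enqueue [0]
  #6 pop 2: in={0,1,2} → {0,1,2} (no change)
  #7 pop 0: in={0,1,2} → {0,1,2} (no change)

Fixpoint:
  val[0] = {0,1,2}
  val[1] = {0,1,2}
  val[2] = {0,1,2}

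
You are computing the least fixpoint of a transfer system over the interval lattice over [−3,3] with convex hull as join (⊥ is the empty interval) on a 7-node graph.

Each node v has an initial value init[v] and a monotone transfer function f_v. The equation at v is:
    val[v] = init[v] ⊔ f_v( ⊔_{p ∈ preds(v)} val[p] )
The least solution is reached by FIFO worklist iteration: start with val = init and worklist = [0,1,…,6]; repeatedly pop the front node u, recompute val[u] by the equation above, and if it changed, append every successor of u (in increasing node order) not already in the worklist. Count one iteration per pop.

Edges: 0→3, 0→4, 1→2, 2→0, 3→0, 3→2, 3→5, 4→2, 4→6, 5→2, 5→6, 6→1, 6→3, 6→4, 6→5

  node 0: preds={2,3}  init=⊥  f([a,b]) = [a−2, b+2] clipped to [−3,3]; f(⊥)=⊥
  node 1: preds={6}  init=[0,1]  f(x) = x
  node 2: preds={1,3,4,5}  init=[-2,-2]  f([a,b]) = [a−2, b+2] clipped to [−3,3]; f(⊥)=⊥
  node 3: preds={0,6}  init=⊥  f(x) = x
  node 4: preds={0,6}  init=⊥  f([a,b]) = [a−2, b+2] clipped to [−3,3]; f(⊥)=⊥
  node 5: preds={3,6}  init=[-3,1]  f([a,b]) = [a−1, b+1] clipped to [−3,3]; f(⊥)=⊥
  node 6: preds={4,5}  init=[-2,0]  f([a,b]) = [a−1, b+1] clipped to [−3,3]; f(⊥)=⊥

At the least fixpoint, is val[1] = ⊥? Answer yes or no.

no

Iteration log — 16 steps:
  step 1. node 0  ⊔preds=[-2,-2]  new=[-3,0]  old=⊥  +wl: 
  step 2. node 1  ⊔preds=[-2,0]  new=[-2,1]  old=[0,1]  +wl: 
  step 3. node 2  ⊔preds=[-3,1]  new=[-3,3]  old=[-2,-2]  +wl: 0
  step 4. node 3  ⊔preds=[-3,0]  new=[-3,0]  old=⊥  +wl: 2
  step 5. node 4  ⊔preds=[-3,0]  new=[-3,2]  old=⊥  +wl: 
  step 6. node 5  ⊔preds=[-3,0]  new=[-3,1]  stable
  step 7. node 6  ⊔preds=[-3,2]  new=[-3,3]  old=[-2,0]  +wl: 1,3,4,5
  step 8. node 0  ⊔preds=[-3,3]  new=[-3,3]  old=[-3,0]  +wl: 
  step 9. node 2  ⊔preds=[-3,2]  new=[-3,3]  stable
  step 10. node 1  ⊔preds=[-3,3]  new=[-3,3]  old=[-2,1]  +wl: 2
  step 11. node 3  ⊔preds=[-3,3]  new=[-3,3]  old=[-3,0]  +wl: 0
  step 12. node 4  ⊔preds=[-3,3]  new=[-3,3]  old=[-3,2]  +wl: 6
  step 13. node 5  ⊔preds=[-3,3]  new=[-3,3]  old=[-3,1]  +wl: 
  step 14. node 2  ⊔preds=[-3,3]  new=[-3,3]  stable
  step 15. node 0  ⊔preds=[-3,3]  new=[-3,3]  stable
  step 16. node 6  ⊔preds=[-3,3]  new=[-3,3]  stable

Least fixpoint reached:
  node 0: [-3,3]
  node 1: [-3,3]
  node 2: [-3,3]
  node 3: [-3,3]
  node 4: [-3,3]
  node 5: [-3,3]
  node 6: [-3,3]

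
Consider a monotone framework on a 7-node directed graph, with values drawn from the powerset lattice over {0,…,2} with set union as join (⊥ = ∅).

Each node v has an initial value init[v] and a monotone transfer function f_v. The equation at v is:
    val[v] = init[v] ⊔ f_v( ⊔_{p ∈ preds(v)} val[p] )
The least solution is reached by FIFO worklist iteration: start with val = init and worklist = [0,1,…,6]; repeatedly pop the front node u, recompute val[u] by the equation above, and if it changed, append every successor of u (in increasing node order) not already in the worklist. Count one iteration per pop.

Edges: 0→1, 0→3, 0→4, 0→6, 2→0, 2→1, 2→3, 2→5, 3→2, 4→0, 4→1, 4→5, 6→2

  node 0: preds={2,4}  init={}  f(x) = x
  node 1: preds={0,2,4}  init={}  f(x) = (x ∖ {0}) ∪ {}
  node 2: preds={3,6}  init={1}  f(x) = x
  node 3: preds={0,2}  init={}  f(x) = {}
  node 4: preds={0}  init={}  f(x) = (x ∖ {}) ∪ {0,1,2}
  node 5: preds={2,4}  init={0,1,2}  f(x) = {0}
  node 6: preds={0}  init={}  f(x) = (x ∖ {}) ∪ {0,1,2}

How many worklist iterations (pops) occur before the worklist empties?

16

Trace (16 dequeues):
  [1] u=0 | in {1} | out {1} | prev {} | push {}
  [2] u=1 | in {1} | out {1} | prev {} | push {}
  [3] u=2 | in {} | out {1} | ==
  [4] u=3 | in {1} | out {} | ==
  [5] u=4 | in {1} | out {0,1,2} | prev {} | push {0,1}
  [6] u=5 | in {0,1,2} | out {0,1,2} | ==
  [7] u=6 | in {1} | out {0,1,2} | prev {} | push {2}
  [8] u=0 | in {0,1,2} | out {0,1,2} | prev {1} | push {3,4,6}
  [9] u=1 | in {0,1,2} | out {1,2} | prev {1} | push {}
  [10] u=2 | in {0,1,2} | out {0,1,2} | prev {1} | push {0,1,5}
  [11] u=3 | in {0,1,2} | out {} | ==
  [12] u=4 | in {0,1,2} | out {0,1,2} | ==
  [13] u=6 | in {0,1,2} | out {0,1,2} | ==
  [14] u=0 | in {0,1,2} | out {0,1,2} | ==
  [15] u=1 | in {0,1,2} | out {1,2} | ==
  [16] u=5 | in {0,1,2} | out {0,1,2} | ==

Converged values:
  [0] {0,1,2}
  [1] {1,2}
  [2] {0,1,2}
  [3] {}
  [4] {0,1,2}
  [5] {0,1,2}
  [6] {0,1,2}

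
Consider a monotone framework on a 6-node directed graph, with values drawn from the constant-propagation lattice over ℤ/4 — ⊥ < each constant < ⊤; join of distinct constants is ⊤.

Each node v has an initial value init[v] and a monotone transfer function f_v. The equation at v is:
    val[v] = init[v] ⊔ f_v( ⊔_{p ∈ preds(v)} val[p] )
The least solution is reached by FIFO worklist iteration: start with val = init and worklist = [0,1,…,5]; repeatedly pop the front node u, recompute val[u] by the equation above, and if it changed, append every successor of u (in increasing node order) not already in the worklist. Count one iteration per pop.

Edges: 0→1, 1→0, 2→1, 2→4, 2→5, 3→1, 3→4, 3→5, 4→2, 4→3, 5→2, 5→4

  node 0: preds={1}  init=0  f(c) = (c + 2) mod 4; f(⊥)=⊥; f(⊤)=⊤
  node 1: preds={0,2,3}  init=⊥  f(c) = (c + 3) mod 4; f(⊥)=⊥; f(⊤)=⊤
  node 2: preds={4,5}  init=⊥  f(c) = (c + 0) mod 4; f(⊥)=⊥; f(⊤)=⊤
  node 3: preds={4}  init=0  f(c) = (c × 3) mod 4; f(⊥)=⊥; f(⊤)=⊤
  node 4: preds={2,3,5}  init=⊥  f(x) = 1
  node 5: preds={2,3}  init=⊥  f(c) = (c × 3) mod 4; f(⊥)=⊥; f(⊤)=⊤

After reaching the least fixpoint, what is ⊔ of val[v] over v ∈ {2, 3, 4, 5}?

⊤

Worklist (15 pops):
  #1 pop 0: in=⊥ → 0 (no change)
  #2 pop 1: in=0 → 3 (was ⊥); enqueue [0]
  #3 pop 2: in=⊥ → ⊥ (no change)
  #4 pop 3: in=⊥ → 0 (no change)
  #5 pop 4: in=0 → 1 (was ⊥); enqueue [2,3]
  #6 pop 5: in=0 → 0 (was ⊥); enqueue [4]
  #7 pop 0: in=3 → ⊤ (was 0); enqueue [1]
  #8 pop 2: in=⊤ → ⊤ (was ⊥); enqueue [5]
  #9 pop 3: in=1 → ⊤ (was 0); enqueue []
  #10 pop 4: in=⊤ → 1 (no change)
  #11 pop 1: in=⊤ → ⊤ (was 3); enqueue [0]
  #12 pop 5: in=⊤ → ⊤ (was 0); enqueue [2,4]
  #13 pop 0: in=⊤ → ⊤ (no change)
  #14 pop 2: in=⊤ → ⊤ (no change)
  #15 pop 4: in=⊤ → 1 (no change)

Fixpoint:
  val[0] = ⊤
  val[1] = ⊤
  val[2] = ⊤
  val[3] = ⊤
  val[4] = 1
  val[5] = ⊤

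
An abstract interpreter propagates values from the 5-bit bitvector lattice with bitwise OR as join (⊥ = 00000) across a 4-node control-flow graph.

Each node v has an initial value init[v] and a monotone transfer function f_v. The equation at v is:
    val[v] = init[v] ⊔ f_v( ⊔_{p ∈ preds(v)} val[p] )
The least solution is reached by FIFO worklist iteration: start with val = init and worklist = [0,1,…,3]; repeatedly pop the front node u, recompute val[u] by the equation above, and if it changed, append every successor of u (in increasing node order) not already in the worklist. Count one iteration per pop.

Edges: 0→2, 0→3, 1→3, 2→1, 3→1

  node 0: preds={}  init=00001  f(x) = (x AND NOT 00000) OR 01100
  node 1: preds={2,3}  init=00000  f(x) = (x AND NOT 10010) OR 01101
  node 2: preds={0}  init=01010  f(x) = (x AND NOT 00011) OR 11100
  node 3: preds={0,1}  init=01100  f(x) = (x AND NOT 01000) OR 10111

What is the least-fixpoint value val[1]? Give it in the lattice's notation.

01101

Worklist (5 pops):
  #1 pop 0: in=00000 → 01101 (was 00001); enqueue []
  #2 pop 1: in=01110 → 01101 (was 00000); enqueue []
  #3 pop 2: in=01101 → 11110 (was 01010); enqueue [1]
  #4 pop 3: in=01101 → 11111 (was 01100); enqueue []
  #5 pop 1: in=11111 → 01101 (no change)

Fixpoint:
  val[0] = 01101
  val[1] = 01101
  val[2] = 11110
  val[3] = 11111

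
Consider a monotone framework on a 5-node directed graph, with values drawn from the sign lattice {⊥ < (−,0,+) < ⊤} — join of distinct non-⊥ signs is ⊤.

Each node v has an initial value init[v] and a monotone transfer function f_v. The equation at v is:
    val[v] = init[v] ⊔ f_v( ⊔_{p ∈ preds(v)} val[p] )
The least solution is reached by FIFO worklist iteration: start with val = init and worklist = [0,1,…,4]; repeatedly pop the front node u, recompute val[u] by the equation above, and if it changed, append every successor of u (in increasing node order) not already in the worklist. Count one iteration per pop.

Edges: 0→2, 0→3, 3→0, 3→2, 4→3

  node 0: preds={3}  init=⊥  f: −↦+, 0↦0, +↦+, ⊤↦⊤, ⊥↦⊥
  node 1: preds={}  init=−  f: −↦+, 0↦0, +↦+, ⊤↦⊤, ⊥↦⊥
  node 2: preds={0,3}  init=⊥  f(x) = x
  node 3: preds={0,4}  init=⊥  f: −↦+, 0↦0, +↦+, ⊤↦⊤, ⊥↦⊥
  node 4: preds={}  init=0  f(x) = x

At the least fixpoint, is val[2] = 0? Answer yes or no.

yes

Iteration log — 8 steps:
  step 1. node 0  ⊔preds=⊥  new=⊥  stable
  step 2. node 1  ⊔preds=⊥  new=−  stable
  step 3. node 2  ⊔preds=⊥  new=⊥  stable
  step 4. node 3  ⊔preds=0  new=0  old=⊥  +wl: 0,2
  step 5. node 4  ⊔preds=⊥  new=0  stable
  step 6. node 0  ⊔preds=0  new=0  old=⊥  +wl: 3
  step 7. node 2  ⊔preds=0  new=0  old=⊥  +wl: 
  step 8. node 3  ⊔preds=0  new=0  stable

Least fixpoint reached:
  node 0: 0
  node 1: −
  node 2: 0
  node 3: 0
  node 4: 0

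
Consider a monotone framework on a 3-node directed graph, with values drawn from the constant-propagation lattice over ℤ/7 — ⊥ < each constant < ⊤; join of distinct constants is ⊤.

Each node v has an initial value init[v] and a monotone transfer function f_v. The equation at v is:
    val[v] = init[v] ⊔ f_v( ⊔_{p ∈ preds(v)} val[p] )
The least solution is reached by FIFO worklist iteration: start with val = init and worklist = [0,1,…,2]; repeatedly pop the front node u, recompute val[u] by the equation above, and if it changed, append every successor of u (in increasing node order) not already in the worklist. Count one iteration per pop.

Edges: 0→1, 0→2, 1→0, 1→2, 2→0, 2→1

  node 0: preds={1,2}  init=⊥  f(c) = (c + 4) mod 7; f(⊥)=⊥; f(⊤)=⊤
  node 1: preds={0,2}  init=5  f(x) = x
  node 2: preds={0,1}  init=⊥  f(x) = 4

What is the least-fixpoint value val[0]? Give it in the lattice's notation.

Trace (6 dequeues):
  [1] u=0 | in 5 | out 2 | prev ⊥ | push {}
  [2] u=1 | in 2 | out ⊤ | prev 5 | push {0}
  [3] u=2 | in ⊤ | out 4 | prev ⊥ | push {1}
  [4] u=0 | in ⊤ | out ⊤ | prev 2 | push {2}
  [5] u=1 | in ⊤ | out ⊤ | ==
  [6] u=2 | in ⊤ | out 4 | ==

Converged values:
  [0] ⊤
  [1] ⊤
  [2] 4

⊤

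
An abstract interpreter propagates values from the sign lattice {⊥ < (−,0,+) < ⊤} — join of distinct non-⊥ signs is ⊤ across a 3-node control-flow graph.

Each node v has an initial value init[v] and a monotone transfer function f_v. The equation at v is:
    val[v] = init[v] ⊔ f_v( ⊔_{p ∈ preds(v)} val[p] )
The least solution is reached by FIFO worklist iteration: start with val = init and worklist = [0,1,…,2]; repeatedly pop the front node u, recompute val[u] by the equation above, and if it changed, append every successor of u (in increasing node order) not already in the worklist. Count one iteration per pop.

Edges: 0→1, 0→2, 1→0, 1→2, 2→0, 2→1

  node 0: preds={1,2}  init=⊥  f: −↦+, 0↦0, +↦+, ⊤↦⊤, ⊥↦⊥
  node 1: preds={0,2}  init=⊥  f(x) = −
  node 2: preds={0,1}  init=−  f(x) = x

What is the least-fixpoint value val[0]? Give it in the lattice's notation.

Iteration log — 6 steps:
  step 1. node 0  ⊔preds=−  new=+  old=⊥  +wl: 
  step 2. node 1  ⊔preds=⊤  new=−  old=⊥  +wl: 0
  step 3. node 2  ⊔preds=⊤  new=⊤  old=−  +wl: 1
  step 4. node 0  ⊔preds=⊤  new=⊤  old=+  +wl: 2
  step 5. node 1  ⊔preds=⊤  new=−  stable
  step 6. node 2  ⊔preds=⊤  new=⊤  stable

Least fixpoint reached:
  node 0: ⊤
  node 1: −
  node 2: ⊤

⊤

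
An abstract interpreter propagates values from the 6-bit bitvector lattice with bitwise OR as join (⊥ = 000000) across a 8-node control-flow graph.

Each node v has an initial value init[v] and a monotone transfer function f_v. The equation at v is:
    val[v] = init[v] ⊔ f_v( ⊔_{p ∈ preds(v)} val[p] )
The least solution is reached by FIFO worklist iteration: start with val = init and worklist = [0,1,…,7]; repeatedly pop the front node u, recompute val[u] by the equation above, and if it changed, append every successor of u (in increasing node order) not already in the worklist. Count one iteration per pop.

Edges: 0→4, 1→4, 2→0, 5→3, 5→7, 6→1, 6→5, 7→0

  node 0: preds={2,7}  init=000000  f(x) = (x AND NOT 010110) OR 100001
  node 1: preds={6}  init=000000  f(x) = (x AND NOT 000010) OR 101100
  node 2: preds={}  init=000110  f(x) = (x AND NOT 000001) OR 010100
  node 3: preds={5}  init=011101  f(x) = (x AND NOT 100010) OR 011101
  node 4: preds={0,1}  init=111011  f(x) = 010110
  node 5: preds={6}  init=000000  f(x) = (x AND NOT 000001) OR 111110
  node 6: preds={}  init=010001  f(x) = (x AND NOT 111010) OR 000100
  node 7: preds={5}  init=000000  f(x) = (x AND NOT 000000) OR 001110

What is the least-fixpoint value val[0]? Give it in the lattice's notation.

101001

Worklist (13 pops):
  #1 pop 0: in=000110 → 100001 (was 000000); enqueue []
  #2 pop 1: in=010001 → 111101 (was 000000); enqueue []
  #3 pop 2: in=000000 → 010110 (was 000110); enqueue [0]
  #4 pop 3: in=000000 → 011101 (no change)
  #5 pop 4: in=111101 → 111111 (was 111011); enqueue []
  #6 pop 5: in=010001 → 111110 (was 000000); enqueue [3]
  #7 pop 6: in=000000 → 010101 (was 010001); enqueue [1,5]
  #8 pop 7: in=111110 → 111110 (was 000000); enqueue []
  #9 pop 0: in=111110 → 101001 (was 100001); enqueue [4]
  #10 pop 3: in=111110 → 011101 (no change)
  #11 pop 1: in=010101 → 111101 (no change)
  #12 pop 5: in=010101 → 111110 (no change)
  #13 pop 4: in=111101 → 111111 (no change)

Fixpoint:
  val[0] = 101001
  val[1] = 111101
  val[2] = 010110
  val[3] = 011101
  val[4] = 111111
  val[5] = 111110
  val[6] = 010101
  val[7] = 111110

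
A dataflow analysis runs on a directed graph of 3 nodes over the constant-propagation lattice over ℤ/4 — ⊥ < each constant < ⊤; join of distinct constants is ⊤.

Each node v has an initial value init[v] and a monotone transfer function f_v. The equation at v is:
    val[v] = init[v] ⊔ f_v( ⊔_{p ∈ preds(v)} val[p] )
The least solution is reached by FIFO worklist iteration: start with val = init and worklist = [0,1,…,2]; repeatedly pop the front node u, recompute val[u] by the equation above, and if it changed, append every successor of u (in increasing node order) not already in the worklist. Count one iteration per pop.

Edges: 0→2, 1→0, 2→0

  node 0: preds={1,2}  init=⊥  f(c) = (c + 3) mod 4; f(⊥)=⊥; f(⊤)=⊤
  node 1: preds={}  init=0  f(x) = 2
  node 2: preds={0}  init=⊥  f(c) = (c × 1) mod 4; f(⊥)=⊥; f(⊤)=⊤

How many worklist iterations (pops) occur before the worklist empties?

6

Trace (6 dequeues):
  [1] u=0 | in 0 | out 3 | prev ⊥ | push {}
  [2] u=1 | in ⊥ | out ⊤ | prev 0 | push {0}
  [3] u=2 | in 3 | out 3 | prev ⊥ | push {}
  [4] u=0 | in ⊤ | out ⊤ | prev 3 | push {2}
  [5] u=2 | in ⊤ | out ⊤ | prev 3 | push {0}
  [6] u=0 | in ⊤ | out ⊤ | ==

Converged values:
  [0] ⊤
  [1] ⊤
  [2] ⊤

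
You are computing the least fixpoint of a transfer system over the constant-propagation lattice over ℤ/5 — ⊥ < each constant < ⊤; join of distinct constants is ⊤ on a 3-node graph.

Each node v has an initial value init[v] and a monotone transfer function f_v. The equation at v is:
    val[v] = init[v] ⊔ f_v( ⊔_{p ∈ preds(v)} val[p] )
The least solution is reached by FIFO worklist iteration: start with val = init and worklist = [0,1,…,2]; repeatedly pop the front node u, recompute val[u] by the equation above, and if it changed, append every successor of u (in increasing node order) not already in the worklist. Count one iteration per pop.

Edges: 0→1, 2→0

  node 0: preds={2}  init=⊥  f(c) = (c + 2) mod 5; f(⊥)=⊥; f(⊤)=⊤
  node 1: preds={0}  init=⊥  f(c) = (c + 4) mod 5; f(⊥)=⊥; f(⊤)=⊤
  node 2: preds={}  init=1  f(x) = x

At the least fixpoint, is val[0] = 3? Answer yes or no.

yes

Iteration log — 3 steps:
  step 1. node 0  ⊔preds=1  new=3  old=⊥  +wl: 
  step 2. node 1  ⊔preds=3  new=2  old=⊥  +wl: 
  step 3. node 2  ⊔preds=⊥  new=1  stable

Least fixpoint reached:
  node 0: 3
  node 1: 2
  node 2: 1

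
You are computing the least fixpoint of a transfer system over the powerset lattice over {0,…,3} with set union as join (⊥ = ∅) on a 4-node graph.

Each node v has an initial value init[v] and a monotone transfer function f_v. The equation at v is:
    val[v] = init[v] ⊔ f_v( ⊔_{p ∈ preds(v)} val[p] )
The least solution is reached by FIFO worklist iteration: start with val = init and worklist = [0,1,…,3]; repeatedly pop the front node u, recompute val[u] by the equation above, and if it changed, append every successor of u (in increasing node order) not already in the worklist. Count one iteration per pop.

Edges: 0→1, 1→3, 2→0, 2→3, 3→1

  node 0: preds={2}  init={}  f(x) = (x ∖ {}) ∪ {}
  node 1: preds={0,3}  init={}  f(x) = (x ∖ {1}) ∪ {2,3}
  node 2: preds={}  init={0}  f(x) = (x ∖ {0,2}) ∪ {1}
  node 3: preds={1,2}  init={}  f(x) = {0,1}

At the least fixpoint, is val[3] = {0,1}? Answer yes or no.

Worklist (6 pops):
  #1 pop 0: in={0} → {0} (was {}); enqueue []
  #2 pop 1: in={0} → {0,2,3} (was {}); enqueue []
  #3 pop 2: in={} → {0,1} (was {0}); enqueue [0]
  #4 pop 3: in={0,1,2,3} → {0,1} (was {}); enqueue [1]
  #5 pop 0: in={0,1} → {0,1} (was {0}); enqueue []
  #6 pop 1: in={0,1} → {0,2,3} (no change)

Fixpoint:
  val[0] = {0,1}
  val[1] = {0,2,3}
  val[2] = {0,1}
  val[3] = {0,1}

yes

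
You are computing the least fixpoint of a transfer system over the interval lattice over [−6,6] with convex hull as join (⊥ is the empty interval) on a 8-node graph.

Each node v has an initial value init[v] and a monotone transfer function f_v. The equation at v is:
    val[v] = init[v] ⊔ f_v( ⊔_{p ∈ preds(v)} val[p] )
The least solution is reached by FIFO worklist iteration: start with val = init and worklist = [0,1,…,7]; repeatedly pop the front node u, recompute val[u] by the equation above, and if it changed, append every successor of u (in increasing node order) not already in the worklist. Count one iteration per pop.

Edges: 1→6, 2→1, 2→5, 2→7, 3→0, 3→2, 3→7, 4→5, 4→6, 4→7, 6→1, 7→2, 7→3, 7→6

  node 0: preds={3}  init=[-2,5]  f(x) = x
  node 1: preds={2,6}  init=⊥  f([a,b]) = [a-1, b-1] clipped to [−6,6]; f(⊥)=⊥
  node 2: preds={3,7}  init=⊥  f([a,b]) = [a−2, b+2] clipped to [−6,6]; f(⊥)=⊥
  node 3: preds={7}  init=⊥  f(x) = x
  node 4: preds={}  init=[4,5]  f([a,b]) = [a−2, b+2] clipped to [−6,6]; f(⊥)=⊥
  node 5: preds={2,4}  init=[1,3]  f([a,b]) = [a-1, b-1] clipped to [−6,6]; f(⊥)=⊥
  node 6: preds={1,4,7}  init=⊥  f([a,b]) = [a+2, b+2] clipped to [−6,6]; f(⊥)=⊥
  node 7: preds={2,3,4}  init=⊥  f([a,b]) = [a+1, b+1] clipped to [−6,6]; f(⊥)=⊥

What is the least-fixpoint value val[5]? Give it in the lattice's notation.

[-6,5]

Worklist (85 pops):
  #1 pop 0: in=⊥ → [-2,5] (no change)
  #2 pop 1: in=⊥ → ⊥ (no change)
  #3 pop 2: in=⊥ → ⊥ (no change)
  #4 pop 3: in=⊥ → ⊥ (no change)
  #5 pop 4: in=⊥ → [4,5] (no change)
  #6 pop 5: in=[4,5] → [1,4] (was [1,3]); enqueue []
  #7 pop 6: in=[4,5] → [6,6] (was ⊥); enqueue [1]
  #8 pop 7: in=[4,5] → [5,6] (was ⊥); enqueue [2,3,6]
  #9 pop 1: in=[6,6] → [5,5] (was ⊥); enqueue []
  #10 pop 2: in=[5,6] → [3,6] (was ⊥); enqueue [1,5,7]
  #11 pop 3: in=[5,6] → [5,6] (was ⊥); enqueue [0,2]
  #12 pop 6: in=[4,6] → [6,6] (no change)
  #13 pop 1: in=[3,6] → [2,5] (was [5,5]); enqueue [6]
  #14 pop 5: in=[3,6] → [1,5] (was [1,4]); enqueue []
  #15 pop 7: in=[3,6] → [4,6] (was [5,6]); enqueue [3]
  #16 pop 0: in=[5,6] → [-2,6] (was [-2,5]); enqueue []
  #17 pop 2: in=[4,6] → [2,6] (was [3,6]); enqueue [1,5,7]
  #18 pop 6: in=[2,6] → [4,6] (was [6,6]); enqueue []
  #19 pop 3: in=[4,6] → [4,6] (was [5,6]); enqueue [0,2]
  #20 pop 1: in=[2,6] → [1,5] (was [2,5]); enqueue [6]
  #21 pop 5: in=[2,6] → [1,5] (no change)
  #22 pop 7: in=[2,6] → [3,6] (was [4,6]); enqueue [3]
  #23 pop 0: in=[4,6] → [-2,6] (no change)
  #24 pop 2: in=[3,6] → [1,6] (was [2,6]); enqueue [1,5,7]
  #25 pop 6: in=[1,6] → [3,6] (was [4,6]); enqueue []
  #26 pop 3: in=[3,6] → [3,6] (was [4,6]); enqueue [0,2]
  #27 pop 1: in=[1,6] → [0,5] (was [1,5]); enqueue [6]
  #28 pop 5: in=[1,6] → [0,5] (was [1,5]); enqueue []
  #29 pop 7: in=[1,6] → [2,6] (was [3,6]); enqueue [3]
  #30 pop 0: in=[3,6] → [-2,6] (no change)
  #31 pop 2: in=[2,6] → [0,6] (was [1,6]); enqueue [1,5,7]
  #32 pop 6: in=[0,6] → [2,6] (was [3,6]); enqueue []
  #33 pop 3: in=[2,6] → [2,6] (was [3,6]); enqueue [0,2]
  #34 pop 1: in=[0,6] → [-1,5] (was [0,5]); enqueue [6]
  #35 pop 5: in=[0,6] → [-1,5] (was [0,5]); enqueue []
  #36 pop 7: in=[0,6] → [1,6] (was [2,6]); enqueue [3]
  #37 pop 0: in=[2,6] → [-2,6] (no change)
  #38 pop 2: in=[1,6] → [-1,6] (was [0,6]); enqueue [1,5,7]
  #39 pop 6: in=[-1,6] → [1,6] (was [2,6]); enqueue []
  #40 pop 3: in=[1,6] → [1,6] (was [2,6]); enqueue [0,2]
  #41 pop 1: in=[-1,6] → [-2,5] (was [-1,5]); enqueue [6]
  #42 pop 5: in=[-1,6] → [-2,5] (was [-1,5]); enqueue []
  #43 pop 7: in=[-1,6] → [0,6] (was [1,6]); enqueue [3]
  #44 pop 0: in=[1,6] → [-2,6] (no change)
  #45 pop 2: in=[0,6] → [-2,6] (was [-1,6]); enqueue [1,5,7]
  #46 pop 6: in=[-2,6] → [0,6] (was [1,6]); enqueue []
  #47 pop 3: in=[0,6] → [0,6] (was [1,6]); enqueue [0,2]
  #48 pop 1: in=[-2,6] → [-3,5] (was [-2,5]); enqueue [6]
  #49 pop 5: in=[-2,6] → [-3,5] (was [-2,5]); enqueue []
  #50 pop 7: in=[-2,6] → [-1,6] (was [0,6]); enqueue [3]
  #51 pop 0: in=[0,6] → [-2,6] (no change)
  #52 pop 2: in=[-1,6] → [-3,6] (was [-2,6]); enqueue [1,5,7]
  #53 pop 6: in=[-3,6] → [-1,6] (was [0,6]); enqueue []
  #54 pop 3: in=[-1,6] → [-1,6] (was [0,6]); enqueue [0,2]
  #55 pop 1: in=[-3,6] → [-4,5] (was [-3,5]); enqueue [6]
  #56 pop 5: in=[-3,6] → [-4,5] (was [-3,5]); enqueue []
  #57 pop 7: in=[-3,6] → [-2,6] (was [-1,6]); enqueue [3]
  #58 pop 0: in=[-1,6] → [-2,6] (no change)
  #59 pop 2: in=[-2,6] → [-4,6] (was [-3,6]); enqueue [1,5,7]
  #60 pop 6: in=[-4,6] → [-2,6] (was [-1,6]); enqueue []
  #61 pop 3: in=[-2,6] → [-2,6] (was [-1,6]); enqueue [0,2]
  #62 pop 1: in=[-4,6] → [-5,5] (was [-4,5]); enqueue [6]
  #63 pop 5: in=[-4,6] → [-5,5] (was [-4,5]); enqueue []
  #64 pop 7: in=[-4,6] → [-3,6] (was [-2,6]); enqueue [3]
  #65 pop 0: in=[-2,6] → [-2,6] (no change)
  #66 pop 2: in=[-3,6] → [-5,6] (was [-4,6]); enqueue [1,5,7]
  #67 pop 6: in=[-5,6] → [-3,6] (was [-2,6]); enqueue []
  #68 pop 3: in=[-3,6] → [-3,6] (was [-2,6]); enqueue [0,2]
  #69 pop 1: in=[-5,6] → [-6,5] (was [-5,5]); enqueue [6]
  #70 pop 5: in=[-5,6] → [-6,5] (was [-5,5]); enqueue []
  #71 pop 7: in=[-5,6] → [-4,6] (was [-3,6]); enqueue [3]
  #72 pop 0: in=[-3,6] → [-3,6] (was [-2,6]); enqueue []
  #73 pop 2: in=[-4,6] → [-6,6] (was [-5,6]); enqueue [1,5,7]
  #74 pop 6: in=[-6,6] → [-4,6] (was [-3,6]); enqueue []
  #75 pop 3: in=[-4,6] → [-4,6] (was [-3,6]); enqueue [0,2]
  #76 pop 1: in=[-6,6] → [-6,5] (no change)
  #77 pop 5: in=[-6,6] → [-6,5] (no change)
  #78 pop 7: in=[-6,6] → [-5,6] (was [-4,6]); enqueue [3,6]
  #79 pop 0: in=[-4,6] → [-4,6] (was [-3,6]); enqueue []
  #80 pop 2: in=[-5,6] → [-6,6] (no change)
  #81 pop 3: in=[-5,6] → [-5,6] (was [-4,6]); enqueue [0,2,7]
  #82 pop 6: in=[-6,6] → [-4,6] (no change)
  #83 pop 0: in=[-5,6] → [-5,6] (was [-4,6]); enqueue []
  #84 pop 2: in=[-5,6] → [-6,6] (no change)
  #85 pop 7: in=[-6,6] → [-5,6] (no change)

Fixpoint:
  val[0] = [-5,6]
  val[1] = [-6,5]
  val[2] = [-6,6]
  val[3] = [-5,6]
  val[4] = [4,5]
  val[5] = [-6,5]
  val[6] = [-4,6]
  val[7] = [-5,6]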